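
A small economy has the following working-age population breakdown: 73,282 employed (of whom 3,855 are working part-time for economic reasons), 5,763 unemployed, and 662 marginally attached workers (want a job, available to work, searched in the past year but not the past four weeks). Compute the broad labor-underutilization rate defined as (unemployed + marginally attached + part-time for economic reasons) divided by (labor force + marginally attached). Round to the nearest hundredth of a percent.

Broad underutilization rate ≈ 12.90%.

Labor force = 73,282 + 5,763 = 79,045.
Numerator = 5,763 + 662 + 3,855 = 10,280.
Denominator = 79,045 + 662 = 79,707.
Broad rate = 10,280 / 79,707 = 12.90%.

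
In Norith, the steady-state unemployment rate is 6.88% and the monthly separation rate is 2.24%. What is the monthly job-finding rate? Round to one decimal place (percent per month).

From u* = s/(s+f): f = s·(1−u)/u.
f = 2.24 × (1 − 0.0688) / 0.0688 = 2.0859 / 0.0688 ≈ 30.3% per month.

Job-finding rate ≈ 30.3% per month.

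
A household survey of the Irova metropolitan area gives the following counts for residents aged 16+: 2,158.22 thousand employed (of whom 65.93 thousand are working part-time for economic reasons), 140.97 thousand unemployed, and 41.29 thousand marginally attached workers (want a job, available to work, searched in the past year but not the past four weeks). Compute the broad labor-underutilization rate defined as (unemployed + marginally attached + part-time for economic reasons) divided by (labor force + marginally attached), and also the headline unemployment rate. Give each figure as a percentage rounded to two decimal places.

Labor force = 2,158.22 + 140.97 = 2,299.19 thousand.
Numerator = 140.97 + 41.29 + 65.93 = 248.19 thousand.
Denominator = 2,299.19 + 41.29 = 2,340.48 thousand.
Broad rate = 248.19 / 2,340.48 = 10.60%.
Headline unemployment rate = 140.97 / 2,299.19 = 6.13%.

Broad underutilization rate ≈ 10.60%; headline unemployment rate ≈ 6.13%.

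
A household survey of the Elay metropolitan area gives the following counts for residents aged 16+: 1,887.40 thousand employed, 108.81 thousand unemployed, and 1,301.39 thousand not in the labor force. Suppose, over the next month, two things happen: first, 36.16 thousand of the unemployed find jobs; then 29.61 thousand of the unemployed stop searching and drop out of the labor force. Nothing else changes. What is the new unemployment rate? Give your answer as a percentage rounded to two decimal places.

Initially, labor force = 1,887.40 + 108.81 = 1,996.21 thousand, so u = 108.81/1,996.21 = 5.45%.
After the first change, unemployed falls and employed rises by 36.16; labor force unchanged → E = 1,923.56, U = 72.65, labor force = 1,996.21 thousand.
After the second change, unemployed and labor force both fall by 29.61 → E = 1,923.56, U = 43.04, labor force = 1,966.60 thousand.
New unemployment rate = 43.04 / 1,966.60 = 2.19%.

New unemployment rate ≈ 2.19%.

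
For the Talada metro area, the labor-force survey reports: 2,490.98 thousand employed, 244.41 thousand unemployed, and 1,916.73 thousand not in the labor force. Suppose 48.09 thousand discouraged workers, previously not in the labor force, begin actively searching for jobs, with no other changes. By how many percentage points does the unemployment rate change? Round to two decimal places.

The unemployment rate changes by +1.57 percentage points.

Initially, labor force = 2,490.98 + 244.41 = 2,735.39 thousand, so u = 244.41/2,735.39 = 8.94%.
After the change, unemployed and labor force both rise by 48.09 → E = 2,490.98, U = 292.50, labor force = 2,783.48 thousand.
New unemployment rate = 292.50 / 2,783.48 = 10.51%.
Change = 10.51% − 8.94% = +1.57 percentage points.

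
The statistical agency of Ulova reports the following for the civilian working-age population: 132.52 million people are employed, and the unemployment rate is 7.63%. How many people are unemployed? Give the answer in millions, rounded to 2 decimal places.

Let U be the number unemployed. The labor force is E + U, and U/(E+U) = 0.0763.
So U = 0.0763 × 132.52 / (1 − 0.0763) = 10.1113 / 0.9237 ≈ 10.95 million.

About 10.95 million are unemployed.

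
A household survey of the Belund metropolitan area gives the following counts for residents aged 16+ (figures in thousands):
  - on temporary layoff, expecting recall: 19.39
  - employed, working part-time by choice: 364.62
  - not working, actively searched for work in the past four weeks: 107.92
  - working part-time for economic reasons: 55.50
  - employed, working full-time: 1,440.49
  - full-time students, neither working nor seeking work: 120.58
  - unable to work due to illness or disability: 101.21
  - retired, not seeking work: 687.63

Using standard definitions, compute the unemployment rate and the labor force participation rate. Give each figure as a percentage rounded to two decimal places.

Employed = 364.62 + 55.50 + 1,440.49 = 1,860.61 thousand (anyone who worked, including part-time for economic reasons, counts as employed).
Unemployed = 19.39 + 107.92 = 127.31 thousand (jobless and actively searching, or on temporary layoff).
Labor force = 1,860.61 + 127.31 = 1,987.92 thousand.
Not in labor force = 120.58 + 101.21 + 687.63 = 909.42 thousand (those not working and not actively searching are outside the labor force).
Civilian working-age population = 1,987.92 + 909.42 = 2,897.34 thousand.
Unemployment rate = 127.31 / 1,987.92 = 6.40%.
Labor force participation rate = 1,987.92 / 2,897.34 = 68.61%.

Unemployment rate ≈ 6.40%; labor force participation rate ≈ 68.61%.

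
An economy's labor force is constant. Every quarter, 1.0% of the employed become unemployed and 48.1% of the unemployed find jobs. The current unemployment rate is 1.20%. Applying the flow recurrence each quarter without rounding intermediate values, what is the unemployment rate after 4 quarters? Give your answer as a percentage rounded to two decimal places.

With a fixed labor force, u_{t+1} = u_t + s·(1−u_t) − f·u_t = u_t·(1−s−f) + s.
Here 1−s−f = 0.509 and s = 0.010.
u_1 = 0.012000 × 0.509 + 0.010 = 0.016108.
u_2 = 0.016108 × 0.509 + 0.010 = 0.018199.
u_3 = 0.018199 × 0.509 + 0.010 = 0.019263.
u_4 = 0.019263 × 0.509 + 0.010 = 0.019805.

Unemployment rate after four quarters ≈ 1.98%.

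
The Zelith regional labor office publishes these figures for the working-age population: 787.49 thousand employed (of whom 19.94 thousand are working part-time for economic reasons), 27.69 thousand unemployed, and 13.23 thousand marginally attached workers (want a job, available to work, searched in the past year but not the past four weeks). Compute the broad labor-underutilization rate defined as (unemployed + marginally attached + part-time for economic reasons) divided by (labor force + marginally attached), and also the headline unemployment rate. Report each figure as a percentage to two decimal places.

Labor force = 787.49 + 27.69 = 815.18 thousand.
Numerator = 27.69 + 13.23 + 19.94 = 60.86 thousand.
Denominator = 815.18 + 13.23 = 828.41 thousand.
Broad rate = 60.86 / 828.41 = 7.35%.
Headline unemployment rate = 27.69 / 815.18 = 3.40%.

Broad underutilization rate ≈ 7.35%; headline unemployment rate ≈ 3.40%.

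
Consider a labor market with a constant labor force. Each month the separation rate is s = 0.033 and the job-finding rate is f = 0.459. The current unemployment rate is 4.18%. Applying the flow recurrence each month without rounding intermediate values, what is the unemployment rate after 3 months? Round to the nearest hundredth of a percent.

Unemployment rate after three months ≈ 6.38%.

With a fixed labor force, u_{t+1} = u_t + s·(1−u_t) − f·u_t = u_t·(1−s−f) + s.
Here 1−s−f = 0.508 and s = 0.033.
u_1 = 0.041800 × 0.508 + 0.033 = 0.054234.
u_2 = 0.054234 × 0.508 + 0.033 = 0.060551.
u_3 = 0.060551 × 0.508 + 0.033 = 0.063760.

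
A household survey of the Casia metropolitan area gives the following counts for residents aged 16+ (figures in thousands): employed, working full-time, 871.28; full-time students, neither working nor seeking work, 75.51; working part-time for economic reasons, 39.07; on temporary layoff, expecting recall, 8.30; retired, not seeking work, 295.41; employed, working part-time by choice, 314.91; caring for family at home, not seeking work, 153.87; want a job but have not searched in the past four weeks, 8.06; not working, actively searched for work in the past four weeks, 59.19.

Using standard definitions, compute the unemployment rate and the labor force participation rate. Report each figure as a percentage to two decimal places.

Unemployment rate ≈ 5.22%; labor force participation rate ≈ 70.81%.

Employed = 871.28 + 39.07 + 314.91 = 1,225.26 thousand (anyone who worked, including part-time for economic reasons, counts as employed).
Unemployed = 8.30 + 59.19 = 67.49 thousand (jobless and actively searching, or on temporary layoff).
Labor force = 1,225.26 + 67.49 = 1,292.75 thousand.
Not in labor force = 75.51 + 295.41 + 153.87 + 8.06 = 532.85 thousand (those not working and not actively searching are outside the labor force — including those who want a job but have given up searching).
Civilian working-age population = 1,292.75 + 532.85 = 1,825.60 thousand.
Unemployment rate = 67.49 / 1,292.75 = 5.22%.
Labor force participation rate = 1,292.75 / 1,825.60 = 70.81%.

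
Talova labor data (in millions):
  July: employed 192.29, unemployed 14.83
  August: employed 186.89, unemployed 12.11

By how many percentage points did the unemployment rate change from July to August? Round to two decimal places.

July: labor force = 192.29 + 14.83 = 207.12; u = 14.83/207.12 = 7.16%.
August: labor force = 186.89 + 12.11 = 199.00; u = 12.11/199.00 = 6.09%.
Change = 6.09% − 7.16% = −1.07 pp.

The unemployment rate changed by −1.07 percentage points.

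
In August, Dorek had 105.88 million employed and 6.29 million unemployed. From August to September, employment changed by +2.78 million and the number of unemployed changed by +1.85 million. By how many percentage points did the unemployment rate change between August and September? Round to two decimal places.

The unemployment rate changed by +1.36 percentage points.

August: labor force = 105.88 + 6.29 = 112.17; u = 6.29/112.17 = 5.61%.
September: labor force = 108.66 + 8.14 = 116.80; u = 8.14/116.80 = 6.97%.
Change = 6.97% − 5.61% = +1.36 pp.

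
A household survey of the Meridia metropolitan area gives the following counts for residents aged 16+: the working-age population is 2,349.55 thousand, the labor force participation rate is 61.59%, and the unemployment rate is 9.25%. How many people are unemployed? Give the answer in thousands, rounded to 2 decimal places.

Labor force = 0.6159 × 2,349.55 = 1,447.09 thousand.
Unemployed = 0.0925 × 1,447.09 ≈ 133.86 thousand.

About 133.86 thousand are unemployed.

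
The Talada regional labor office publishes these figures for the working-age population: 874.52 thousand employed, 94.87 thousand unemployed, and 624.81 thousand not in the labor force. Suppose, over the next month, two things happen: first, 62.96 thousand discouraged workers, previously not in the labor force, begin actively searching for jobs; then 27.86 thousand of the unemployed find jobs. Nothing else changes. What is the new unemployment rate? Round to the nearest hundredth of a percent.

Initially, labor force = 874.52 + 94.87 = 969.39 thousand, so u = 94.87/969.39 = 9.79%.
After the first change, unemployed and labor force both rise by 62.96 → E = 874.52, U = 157.83, labor force = 1,032.35 thousand.
After the second change, unemployed falls and employed rises by 27.86; labor force unchanged → E = 902.38, U = 129.97, labor force = 1,032.35 thousand.
New unemployment rate = 129.97 / 1,032.35 = 12.59%.

New unemployment rate ≈ 12.59%.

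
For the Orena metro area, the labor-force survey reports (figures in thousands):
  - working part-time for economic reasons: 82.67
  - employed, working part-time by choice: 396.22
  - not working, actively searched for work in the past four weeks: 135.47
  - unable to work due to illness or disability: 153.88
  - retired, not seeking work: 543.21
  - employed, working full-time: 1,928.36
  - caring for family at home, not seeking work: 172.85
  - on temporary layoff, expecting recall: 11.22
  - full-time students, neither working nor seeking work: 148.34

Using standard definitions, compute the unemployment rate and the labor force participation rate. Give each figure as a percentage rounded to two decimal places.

Unemployment rate ≈ 5.74%; labor force participation rate ≈ 71.49%.

Employed = 82.67 + 396.22 + 1,928.36 = 2,407.25 thousand (anyone who worked, including part-time for economic reasons, counts as employed).
Unemployed = 135.47 + 11.22 = 146.69 thousand (jobless and actively searching, or on temporary layoff).
Labor force = 2,407.25 + 146.69 = 2,553.94 thousand.
Not in labor force = 153.88 + 543.21 + 172.85 + 148.34 = 1,018.28 thousand (those not working and not actively searching are outside the labor force).
Civilian working-age population = 2,553.94 + 1,018.28 = 3,572.22 thousand.
Unemployment rate = 146.69 / 2,553.94 = 5.74%.
Labor force participation rate = 2,553.94 / 3,572.22 = 71.49%.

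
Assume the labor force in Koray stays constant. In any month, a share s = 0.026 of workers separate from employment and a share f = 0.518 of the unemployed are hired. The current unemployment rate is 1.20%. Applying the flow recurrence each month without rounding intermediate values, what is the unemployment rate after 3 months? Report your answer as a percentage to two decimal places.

Unemployment rate after three months ≈ 4.44%.

With a fixed labor force, u_{t+1} = u_t + s·(1−u_t) − f·u_t = u_t·(1−s−f) + s.
Here 1−s−f = 0.456 and s = 0.026.
u_1 = 0.012000 × 0.456 + 0.026 = 0.031472.
u_2 = 0.031472 × 0.456 + 0.026 = 0.040351.
u_3 = 0.040351 × 0.456 + 0.026 = 0.044400.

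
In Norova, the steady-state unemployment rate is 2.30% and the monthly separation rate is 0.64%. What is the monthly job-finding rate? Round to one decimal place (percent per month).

Job-finding rate ≈ 27.2% per month.

From u* = s/(s+f): f = s·(1−u)/u.
f = 0.64 × (1 − 0.0230) / 0.0230 = 0.6253 / 0.0230 ≈ 27.2% per month.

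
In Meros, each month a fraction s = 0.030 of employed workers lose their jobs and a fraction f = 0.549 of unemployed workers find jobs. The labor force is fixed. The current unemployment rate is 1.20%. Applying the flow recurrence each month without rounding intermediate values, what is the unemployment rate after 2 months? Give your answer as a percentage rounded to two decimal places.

With a fixed labor force, u_{t+1} = u_t + s·(1−u_t) − f·u_t = u_t·(1−s−f) + s.
Here 1−s−f = 0.421 and s = 0.030.
u_1 = 0.012000 × 0.421 + 0.030 = 0.035052.
u_2 = 0.035052 × 0.421 + 0.030 = 0.044757.

Unemployment rate after two months ≈ 4.48%.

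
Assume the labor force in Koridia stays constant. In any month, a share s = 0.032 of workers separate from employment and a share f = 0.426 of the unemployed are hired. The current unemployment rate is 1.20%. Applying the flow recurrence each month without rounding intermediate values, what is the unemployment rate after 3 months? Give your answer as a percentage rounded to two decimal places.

Unemployment rate after three months ≈ 6.07%.

With a fixed labor force, u_{t+1} = u_t + s·(1−u_t) − f·u_t = u_t·(1−s−f) + s.
Here 1−s−f = 0.542 and s = 0.032.
u_1 = 0.012000 × 0.542 + 0.032 = 0.038504.
u_2 = 0.038504 × 0.542 + 0.032 = 0.052869.
u_3 = 0.052869 × 0.542 + 0.032 = 0.060655.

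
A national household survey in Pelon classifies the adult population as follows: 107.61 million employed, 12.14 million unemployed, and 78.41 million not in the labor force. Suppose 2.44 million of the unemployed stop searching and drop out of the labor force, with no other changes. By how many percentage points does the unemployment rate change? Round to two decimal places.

Initially, labor force = 107.61 + 12.14 = 119.75 million, so u = 12.14/119.75 = 10.14%.
After the change, unemployed and labor force both fall by 2.44 → E = 107.61, U = 9.70, labor force = 117.31 million.
New unemployment rate = 9.70 / 117.31 = 8.27%.
Change = 8.27% − 10.14% = −1.87 percentage points.

The unemployment rate changes by −1.87 percentage points.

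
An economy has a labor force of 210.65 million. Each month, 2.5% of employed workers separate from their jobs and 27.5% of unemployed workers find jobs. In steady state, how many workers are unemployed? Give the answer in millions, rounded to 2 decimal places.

About 17.55 million are unemployed in steady state.

Steady-state unemployment rate u* = s/(s+f) = 2.5/(2.5+27.5) = 0.083333.
Unemployed = u* × labor force = 0.083333 × 210.65 ≈ 17.55 million.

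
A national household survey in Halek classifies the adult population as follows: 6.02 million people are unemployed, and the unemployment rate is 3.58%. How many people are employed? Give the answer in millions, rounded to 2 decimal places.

About 162.14 million are employed.

Labor force = U / u = 6.02 / 0.0358 ≈ 168.16 million.
Employed = labor force − unemployed = 168.16 − 6.02 = 162.14 million.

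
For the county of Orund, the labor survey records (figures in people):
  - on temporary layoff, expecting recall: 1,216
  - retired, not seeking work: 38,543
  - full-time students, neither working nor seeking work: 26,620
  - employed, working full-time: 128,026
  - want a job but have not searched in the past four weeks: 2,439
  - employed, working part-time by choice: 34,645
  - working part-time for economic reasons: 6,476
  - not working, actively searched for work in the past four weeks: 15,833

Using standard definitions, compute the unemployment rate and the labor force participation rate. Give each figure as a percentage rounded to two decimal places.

Unemployment rate ≈ 9.16%; labor force participation rate ≈ 73.36%.

Employed = 128,026 + 34,645 + 6,476 = 169,147 (anyone who worked, including part-time for economic reasons, counts as employed).
Unemployed = 1,216 + 15,833 = 17,049 (jobless and actively searching, or on temporary layoff).
Labor force = 169,147 + 17,049 = 186,196.
Not in labor force = 38,543 + 26,620 + 2,439 = 67,602 (those not working and not actively searching are outside the labor force — including those who want a job but have given up searching).
Civilian working-age population = 186,196 + 67,602 = 253,798.
Unemployment rate = 17,049 / 186,196 = 9.16%.
Labor force participation rate = 186,196 / 253,798 = 73.36%.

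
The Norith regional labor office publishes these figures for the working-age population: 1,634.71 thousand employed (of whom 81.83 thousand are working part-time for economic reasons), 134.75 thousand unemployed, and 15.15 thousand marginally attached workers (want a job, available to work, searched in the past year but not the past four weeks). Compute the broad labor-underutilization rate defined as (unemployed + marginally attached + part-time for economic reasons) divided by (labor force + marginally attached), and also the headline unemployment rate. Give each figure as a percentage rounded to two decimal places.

Broad underutilization rate ≈ 12.98%; headline unemployment rate ≈ 7.62%.

Labor force = 1,634.71 + 134.75 = 1,769.46 thousand.
Numerator = 134.75 + 15.15 + 81.83 = 231.73 thousand.
Denominator = 1,769.46 + 15.15 = 1,784.61 thousand.
Broad rate = 231.73 / 1,784.61 = 12.98%.
Headline unemployment rate = 134.75 / 1,769.46 = 7.62%.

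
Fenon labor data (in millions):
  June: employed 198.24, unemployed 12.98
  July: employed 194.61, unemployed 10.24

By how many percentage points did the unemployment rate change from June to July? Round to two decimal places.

June: labor force = 198.24 + 12.98 = 211.22; u = 12.98/211.22 = 6.15%.
July: labor force = 194.61 + 10.24 = 204.85; u = 10.24/204.85 = 5.00%.
Change = 5.00% − 6.15% = −1.15 pp.

The unemployment rate changed by −1.15 percentage points.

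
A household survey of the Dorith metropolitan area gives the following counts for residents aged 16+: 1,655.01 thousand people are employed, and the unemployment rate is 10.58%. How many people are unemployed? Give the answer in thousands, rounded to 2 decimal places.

About 195.82 thousand are unemployed.

Let U be the number unemployed. The labor force is E + U, and U/(E+U) = 0.1058.
So U = 0.1058 × 1,655.01 / (1 − 0.1058) = 175.1001 / 0.8942 ≈ 195.82 thousand.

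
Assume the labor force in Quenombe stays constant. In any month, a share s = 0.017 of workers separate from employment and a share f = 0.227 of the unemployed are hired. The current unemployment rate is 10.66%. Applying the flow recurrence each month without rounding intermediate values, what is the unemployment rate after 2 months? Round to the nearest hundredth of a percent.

With a fixed labor force, u_{t+1} = u_t + s·(1−u_t) − f·u_t = u_t·(1−s−f) + s.
Here 1−s−f = 0.756 and s = 0.017.
u_1 = 0.106600 × 0.756 + 0.017 = 0.097590.
u_2 = 0.097590 × 0.756 + 0.017 = 0.090778.

Unemployment rate after two months ≈ 9.08%.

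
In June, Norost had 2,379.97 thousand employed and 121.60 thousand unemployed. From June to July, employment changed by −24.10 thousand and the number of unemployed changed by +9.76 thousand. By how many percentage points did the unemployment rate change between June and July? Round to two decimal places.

The unemployment rate changed by +0.42 percentage points.

June: labor force = 2,379.97 + 121.60 = 2,501.57; u = 121.60/2,501.57 = 4.86%.
July: labor force = 2,355.87 + 131.36 = 2,487.23; u = 131.36/2,487.23 = 5.28%.
Change = 5.28% − 4.86% = +0.42 pp.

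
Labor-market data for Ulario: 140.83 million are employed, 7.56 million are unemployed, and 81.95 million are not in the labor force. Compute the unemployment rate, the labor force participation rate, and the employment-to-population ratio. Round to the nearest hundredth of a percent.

Unemployment rate ≈ 5.09%; labor force participation rate ≈ 64.42%; employment-population ratio ≈ 61.14%.

Labor force = employed + unemployed = 140.83 + 7.56 = 148.39 million.
Working-age population = 148.39 + 81.95 = 230.34 million.
Unemployment rate = 7.56 / 148.39 = 5.09%.
Labor force participation rate = 148.39 / 230.34 = 64.42%.
Employment-population ratio = 140.83 / 230.34 = 61.14%.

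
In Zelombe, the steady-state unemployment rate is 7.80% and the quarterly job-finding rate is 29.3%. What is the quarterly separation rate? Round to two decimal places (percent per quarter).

Separation rate ≈ 2.48% per quarter.

From u* = s/(s+f): s = u·f/(1−u).
s = 0.0780 × 29.3 / (1 − 0.0780) = 2.2854 / 0.9220 ≈ 2.48% per quarter.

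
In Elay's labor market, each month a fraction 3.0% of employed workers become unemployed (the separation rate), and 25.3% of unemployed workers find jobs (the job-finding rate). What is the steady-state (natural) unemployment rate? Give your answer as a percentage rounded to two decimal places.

At steady state the flows balance: s·E = f·U, so U/(E+U) = s/(s+f).
u* = 3.0 / (3.0 + 25.3) = 3.0 / 28.30 = 10.60%.

Steady-state unemployment rate ≈ 10.60%.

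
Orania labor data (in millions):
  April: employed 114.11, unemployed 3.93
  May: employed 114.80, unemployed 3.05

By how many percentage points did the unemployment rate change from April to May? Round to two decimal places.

April: labor force = 114.11 + 3.93 = 118.04; u = 3.93/118.04 = 3.33%.
May: labor force = 114.80 + 3.05 = 117.85; u = 3.05/117.85 = 2.59%.
Change = 2.59% − 3.33% = −0.74 pp.

The unemployment rate changed by −0.74 percentage points.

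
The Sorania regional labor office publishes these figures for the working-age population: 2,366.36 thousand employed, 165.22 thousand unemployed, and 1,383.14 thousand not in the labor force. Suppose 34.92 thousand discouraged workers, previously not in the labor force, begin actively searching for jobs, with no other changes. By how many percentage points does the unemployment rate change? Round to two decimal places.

The unemployment rate changes by +1.27 percentage points.

Initially, labor force = 2,366.36 + 165.22 = 2,531.58 thousand, so u = 165.22/2,531.58 = 6.53%.
After the change, unemployed and labor force both rise by 34.92 → E = 2,366.36, U = 200.14, labor force = 2,566.50 thousand.
New unemployment rate = 200.14 / 2,566.50 = 7.80%.
Change = 7.80% − 6.53% = +1.27 percentage points.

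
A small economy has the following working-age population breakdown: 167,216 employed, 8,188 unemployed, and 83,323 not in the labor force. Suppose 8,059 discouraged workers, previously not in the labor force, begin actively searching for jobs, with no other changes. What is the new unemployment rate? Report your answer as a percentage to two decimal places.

Initially, labor force = 167,216 + 8,188 = 175,404, so u = 8,188/175,404 = 4.67%.
After the change, unemployed and labor force both rise by 8,059 → E = 167,216, U = 16,247, labor force = 183,463.
New unemployment rate = 16,247 / 183,463 = 8.86%.

New unemployment rate ≈ 8.86%.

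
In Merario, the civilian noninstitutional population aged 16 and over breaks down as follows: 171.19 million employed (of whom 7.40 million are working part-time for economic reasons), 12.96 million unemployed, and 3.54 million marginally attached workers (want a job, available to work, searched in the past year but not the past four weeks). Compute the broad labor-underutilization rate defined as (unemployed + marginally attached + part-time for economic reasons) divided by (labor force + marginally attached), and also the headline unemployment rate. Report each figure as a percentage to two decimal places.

Broad underutilization rate ≈ 12.73%; headline unemployment rate ≈ 7.04%.

Labor force = 171.19 + 12.96 = 184.15 million.
Numerator = 12.96 + 3.54 + 7.40 = 23.90 million.
Denominator = 184.15 + 3.54 = 187.69 million.
Broad rate = 23.90 / 187.69 = 12.73%.
Headline unemployment rate = 12.96 / 184.15 = 7.04%.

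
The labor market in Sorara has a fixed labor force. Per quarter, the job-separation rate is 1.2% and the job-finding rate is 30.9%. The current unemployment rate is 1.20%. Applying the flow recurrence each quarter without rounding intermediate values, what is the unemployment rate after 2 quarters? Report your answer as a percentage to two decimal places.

With a fixed labor force, u_{t+1} = u_t + s·(1−u_t) − f·u_t = u_t·(1−s−f) + s.
Here 1−s−f = 0.679 and s = 0.012.
u_1 = 0.012000 × 0.679 + 0.012 = 0.020148.
u_2 = 0.020148 × 0.679 + 0.012 = 0.025680.

Unemployment rate after two quarters ≈ 2.57%.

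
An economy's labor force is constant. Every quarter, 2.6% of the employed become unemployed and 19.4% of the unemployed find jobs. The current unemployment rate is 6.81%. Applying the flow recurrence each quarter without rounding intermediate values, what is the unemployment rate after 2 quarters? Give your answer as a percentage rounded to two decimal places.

Unemployment rate after two quarters ≈ 8.77%.

With a fixed labor force, u_{t+1} = u_t + s·(1−u_t) − f·u_t = u_t·(1−s−f) + s.
Here 1−s−f = 0.780 and s = 0.026.
u_1 = 0.068100 × 0.780 + 0.026 = 0.079118.
u_2 = 0.079118 × 0.780 + 0.026 = 0.087712.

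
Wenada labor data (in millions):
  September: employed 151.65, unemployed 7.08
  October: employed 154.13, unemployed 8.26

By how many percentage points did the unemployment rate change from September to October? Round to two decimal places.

The unemployment rate changed by +0.63 percentage points.

September: labor force = 151.65 + 7.08 = 158.73; u = 7.08/158.73 = 4.46%.
October: labor force = 154.13 + 8.26 = 162.39; u = 8.26/162.39 = 5.09%.
Change = 5.09% − 4.46% = +0.63 pp.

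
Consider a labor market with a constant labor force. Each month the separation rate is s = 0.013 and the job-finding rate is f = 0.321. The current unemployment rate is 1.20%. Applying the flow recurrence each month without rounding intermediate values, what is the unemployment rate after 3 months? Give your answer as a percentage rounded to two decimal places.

With a fixed labor force, u_{t+1} = u_t + s·(1−u_t) − f·u_t = u_t·(1−s−f) + s.
Here 1−s−f = 0.666 and s = 0.013.
u_1 = 0.012000 × 0.666 + 0.013 = 0.020992.
u_2 = 0.020992 × 0.666 + 0.013 = 0.026981.
u_3 = 0.026981 × 0.666 + 0.013 = 0.030969.

Unemployment rate after three months ≈ 3.10%.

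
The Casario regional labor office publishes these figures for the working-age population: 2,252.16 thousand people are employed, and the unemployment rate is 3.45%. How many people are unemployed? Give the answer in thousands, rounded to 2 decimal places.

Let U be the number unemployed. The labor force is E + U, and U/(E+U) = 0.0345.
So U = 0.0345 × 2,252.16 / (1 − 0.0345) = 77.6995 / 0.9655 ≈ 80.48 thousand.

About 80.48 thousand are unemployed.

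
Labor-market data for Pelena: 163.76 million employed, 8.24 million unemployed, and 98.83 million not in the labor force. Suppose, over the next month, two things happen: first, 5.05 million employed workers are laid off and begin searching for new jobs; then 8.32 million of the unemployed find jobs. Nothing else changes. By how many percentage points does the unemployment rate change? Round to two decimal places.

The unemployment rate changes by −1.90 percentage points.

Initially, labor force = 163.76 + 8.24 = 172.00 million, so u = 8.24/172.00 = 4.79%.
After the first change, employed falls and unemployed rises by 5.05; labor force unchanged → E = 158.71, U = 13.29, labor force = 172.00 million.
After the second change, unemployed falls and employed rises by 8.32; labor force unchanged → E = 167.03, U = 4.97, labor force = 172.00 million.
New unemployment rate = 4.97 / 172.00 = 2.89%.
Change = 2.89% − 4.79% = −1.90 percentage points.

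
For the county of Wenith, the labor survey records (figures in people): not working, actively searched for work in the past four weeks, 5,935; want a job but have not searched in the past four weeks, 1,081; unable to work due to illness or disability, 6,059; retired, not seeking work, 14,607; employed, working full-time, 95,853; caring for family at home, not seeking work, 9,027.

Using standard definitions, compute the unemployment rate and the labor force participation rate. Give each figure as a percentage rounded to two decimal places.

Unemployment rate ≈ 5.83%; labor force participation rate ≈ 76.79%.

Employed = 95,853.
Unemployed = 5,935.
Labor force = 95,853 + 5,935 = 101,788.
Not in labor force = 1,081 + 6,059 + 14,607 + 9,027 = 30,774 (those not working and not actively searching are outside the labor force — including those who want a job but have given up searching).
Civilian working-age population = 101,788 + 30,774 = 132,562.
Unemployment rate = 5,935 / 101,788 = 5.83%.
Labor force participation rate = 101,788 / 132,562 = 76.79%.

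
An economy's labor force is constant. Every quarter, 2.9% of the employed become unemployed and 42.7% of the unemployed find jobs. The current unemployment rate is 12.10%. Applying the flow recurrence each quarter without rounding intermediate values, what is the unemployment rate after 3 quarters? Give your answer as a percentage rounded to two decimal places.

Unemployment rate after three quarters ≈ 7.28%.

With a fixed labor force, u_{t+1} = u_t + s·(1−u_t) − f·u_t = u_t·(1−s−f) + s.
Here 1−s−f = 0.544 and s = 0.029.
u_1 = 0.121000 × 0.544 + 0.029 = 0.094824.
u_2 = 0.094824 × 0.544 + 0.029 = 0.080584.
u_3 = 0.080584 × 0.544 + 0.029 = 0.072838.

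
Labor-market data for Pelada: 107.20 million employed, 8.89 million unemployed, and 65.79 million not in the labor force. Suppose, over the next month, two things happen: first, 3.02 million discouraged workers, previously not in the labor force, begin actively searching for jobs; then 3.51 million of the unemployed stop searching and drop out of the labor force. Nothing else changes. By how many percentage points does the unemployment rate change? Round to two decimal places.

Initially, labor force = 107.20 + 8.89 = 116.09 million, so u = 8.89/116.09 = 7.66%.
After the first change, unemployed and labor force both rise by 3.02 → E = 107.20, U = 11.91, labor force = 119.11 million.
After the second change, unemployed and labor force both fall by 3.51 → E = 107.20, U = 8.40, labor force = 115.60 million.
New unemployment rate = 8.40 / 115.60 = 7.27%.
Change = 7.27% − 7.66% = −0.39 percentage points.

The unemployment rate changes by −0.39 percentage points.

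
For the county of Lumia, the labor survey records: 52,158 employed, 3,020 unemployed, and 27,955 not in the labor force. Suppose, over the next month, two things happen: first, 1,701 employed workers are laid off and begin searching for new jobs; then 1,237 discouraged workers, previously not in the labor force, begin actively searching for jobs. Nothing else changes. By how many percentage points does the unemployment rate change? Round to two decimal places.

The unemployment rate changes by +5.09 percentage points.

Initially, labor force = 52,158 + 3,020 = 55,178, so u = 3,020/55,178 = 5.47%.
After the first change, employed falls and unemployed rises by 1,701; labor force unchanged → E = 50,457, U = 4,721, labor force = 55,178.
After the second change, unemployed and labor force both rise by 1,237 → E = 50,457, U = 5,958, labor force = 56,415.
New unemployment rate = 5,958 / 56,415 = 10.56%.
Change = 10.56% − 5.47% = +5.09 percentage points.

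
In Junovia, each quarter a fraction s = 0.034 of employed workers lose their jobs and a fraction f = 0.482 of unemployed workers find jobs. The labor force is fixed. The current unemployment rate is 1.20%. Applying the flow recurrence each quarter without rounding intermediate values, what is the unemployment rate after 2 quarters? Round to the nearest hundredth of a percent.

With a fixed labor force, u_{t+1} = u_t + s·(1−u_t) − f·u_t = u_t·(1−s−f) + s.
Here 1−s−f = 0.484 and s = 0.034.
u_1 = 0.012000 × 0.484 + 0.034 = 0.039808.
u_2 = 0.039808 × 0.484 + 0.034 = 0.053267.

Unemployment rate after two quarters ≈ 5.33%.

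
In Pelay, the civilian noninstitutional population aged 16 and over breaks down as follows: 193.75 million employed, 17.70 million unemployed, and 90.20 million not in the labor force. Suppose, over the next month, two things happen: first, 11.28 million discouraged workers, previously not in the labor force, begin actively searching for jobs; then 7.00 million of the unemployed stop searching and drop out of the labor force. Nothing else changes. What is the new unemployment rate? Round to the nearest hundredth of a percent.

New unemployment rate ≈ 10.19%.

Initially, labor force = 193.75 + 17.70 = 211.45 million, so u = 17.70/211.45 = 8.37%.
After the first change, unemployed and labor force both rise by 11.28 → E = 193.75, U = 28.98, labor force = 222.73 million.
After the second change, unemployed and labor force both fall by 7.00 → E = 193.75, U = 21.98, labor force = 215.73 million.
New unemployment rate = 21.98 / 215.73 = 10.19%.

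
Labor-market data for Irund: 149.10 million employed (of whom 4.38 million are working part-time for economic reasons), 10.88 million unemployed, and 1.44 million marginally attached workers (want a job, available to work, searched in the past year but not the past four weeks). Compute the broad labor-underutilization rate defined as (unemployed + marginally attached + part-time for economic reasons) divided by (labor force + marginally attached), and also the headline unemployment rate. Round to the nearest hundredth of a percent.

Labor force = 149.10 + 10.88 = 159.98 million.
Numerator = 10.88 + 1.44 + 4.38 = 16.70 million.
Denominator = 159.98 + 1.44 = 161.42 million.
Broad rate = 16.70 / 161.42 = 10.35%.
Headline unemployment rate = 10.88 / 159.98 = 6.80%.

Broad underutilization rate ≈ 10.35%; headline unemployment rate ≈ 6.80%.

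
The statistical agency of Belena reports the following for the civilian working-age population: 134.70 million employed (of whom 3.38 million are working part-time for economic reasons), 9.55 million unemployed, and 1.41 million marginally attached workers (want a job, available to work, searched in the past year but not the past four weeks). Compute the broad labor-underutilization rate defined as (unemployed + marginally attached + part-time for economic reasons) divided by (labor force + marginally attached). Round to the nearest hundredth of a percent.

Broad underutilization rate ≈ 9.84%.

Labor force = 134.70 + 9.55 = 144.25 million.
Numerator = 9.55 + 1.41 + 3.38 = 14.34 million.
Denominator = 144.25 + 1.41 = 145.66 million.
Broad rate = 14.34 / 145.66 = 9.84%.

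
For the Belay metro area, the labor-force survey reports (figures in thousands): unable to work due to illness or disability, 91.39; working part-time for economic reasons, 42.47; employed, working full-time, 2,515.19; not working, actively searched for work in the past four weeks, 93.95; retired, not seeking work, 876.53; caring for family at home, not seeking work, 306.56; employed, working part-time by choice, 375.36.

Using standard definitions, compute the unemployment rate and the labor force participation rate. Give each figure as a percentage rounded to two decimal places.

Employed = 42.47 + 2,515.19 + 375.36 = 2,933.02 thousand (anyone who worked, including part-time for economic reasons, counts as employed).
Unemployed = 93.95 thousand.
Labor force = 2,933.02 + 93.95 = 3,026.97 thousand.
Not in labor force = 91.39 + 876.53 + 306.56 = 1,274.48 thousand (those not working and not actively searching are outside the labor force).
Civilian working-age population = 3,026.97 + 1,274.48 = 4,301.45 thousand.
Unemployment rate = 93.95 / 3,026.97 = 3.10%.
Labor force participation rate = 3,026.97 / 4,301.45 = 70.37%.

Unemployment rate ≈ 3.10%; labor force participation rate ≈ 70.37%.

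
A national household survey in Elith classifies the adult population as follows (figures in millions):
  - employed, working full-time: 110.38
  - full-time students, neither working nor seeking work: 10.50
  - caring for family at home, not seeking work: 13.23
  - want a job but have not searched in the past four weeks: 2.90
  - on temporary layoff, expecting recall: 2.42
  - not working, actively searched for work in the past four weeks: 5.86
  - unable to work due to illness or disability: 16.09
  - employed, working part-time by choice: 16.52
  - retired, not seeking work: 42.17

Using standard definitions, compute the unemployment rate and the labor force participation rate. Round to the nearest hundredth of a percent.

Unemployment rate ≈ 6.13%; labor force participation rate ≈ 61.43%.

Employed = 110.38 + 16.52 = 126.90 million.
Unemployed = 2.42 + 5.86 = 8.28 million (jobless and actively searching, or on temporary layoff).
Labor force = 126.90 + 8.28 = 135.18 million.
Not in labor force = 10.50 + 13.23 + 2.90 + 16.09 + 42.17 = 84.89 million (those not working and not actively searching are outside the labor force — including those who want a job but have given up searching).
Civilian working-age population = 135.18 + 84.89 = 220.07 million.
Unemployment rate = 8.28 / 135.18 = 6.13%.
Labor force participation rate = 135.18 / 220.07 = 61.43%.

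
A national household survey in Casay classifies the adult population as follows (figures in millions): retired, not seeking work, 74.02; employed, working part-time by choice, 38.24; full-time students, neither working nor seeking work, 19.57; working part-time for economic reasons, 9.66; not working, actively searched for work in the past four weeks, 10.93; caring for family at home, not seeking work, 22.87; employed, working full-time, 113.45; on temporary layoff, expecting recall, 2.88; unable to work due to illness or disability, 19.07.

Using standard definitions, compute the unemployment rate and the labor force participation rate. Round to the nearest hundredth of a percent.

Employed = 38.24 + 9.66 + 113.45 = 161.35 million (anyone who worked, including part-time for economic reasons, counts as employed).
Unemployed = 10.93 + 2.88 = 13.81 million (jobless and actively searching, or on temporary layoff).
Labor force = 161.35 + 13.81 = 175.16 million.
Not in labor force = 74.02 + 19.57 + 22.87 + 19.07 = 135.53 million (those not working and not actively searching are outside the labor force).
Civilian working-age population = 175.16 + 135.53 = 310.69 million.
Unemployment rate = 13.81 / 175.16 = 7.88%.
Labor force participation rate = 175.16 / 310.69 = 56.38%.

Unemployment rate ≈ 7.88%; labor force participation rate ≈ 56.38%.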